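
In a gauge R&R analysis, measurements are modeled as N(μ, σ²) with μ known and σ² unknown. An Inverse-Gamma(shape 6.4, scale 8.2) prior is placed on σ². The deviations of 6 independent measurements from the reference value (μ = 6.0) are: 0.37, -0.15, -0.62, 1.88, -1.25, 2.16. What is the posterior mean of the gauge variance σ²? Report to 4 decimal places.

With known mean μ and an Inverse-Gamma(α, β) prior on σ², the Normal likelihood is conjugate: posterior is Inv-Gamma(α + n/2, β + Σ(xᵢ−μ)²/2).
Σ(xᵢ−μ)² = (0.37)² + (-0.15)² + (-0.62)² + (1.88)² + (-1.25)² + (2.16)² = 10.3063.
Posterior: Inv-Gamma(6.4 + 6/2, 8.2 + 10.3063/2) = Inv-Gamma(9.40, 13.35315).
E[σ²|data] = β/(α−1) = 13.35315/8.40 = 1.5897.

1.5897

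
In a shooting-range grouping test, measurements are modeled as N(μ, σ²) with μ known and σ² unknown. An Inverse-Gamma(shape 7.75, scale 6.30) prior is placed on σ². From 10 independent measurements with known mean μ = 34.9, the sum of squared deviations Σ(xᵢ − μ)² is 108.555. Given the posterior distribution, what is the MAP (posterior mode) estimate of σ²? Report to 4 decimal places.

With known mean μ and an Inverse-Gamma(α, β) prior on σ², the Normal likelihood is conjugate: posterior is Inv-Gamma(α + n/2, β + Σ(xᵢ−μ)²/2).
Posterior: Inv-Gamma(7.75 + 10/2, 6.30 + 108.555/2) = Inv-Gamma(12.75, 60.5775).
Mode = β/(α+1) = 60.5775/13.75 = 4.4056.

4.4056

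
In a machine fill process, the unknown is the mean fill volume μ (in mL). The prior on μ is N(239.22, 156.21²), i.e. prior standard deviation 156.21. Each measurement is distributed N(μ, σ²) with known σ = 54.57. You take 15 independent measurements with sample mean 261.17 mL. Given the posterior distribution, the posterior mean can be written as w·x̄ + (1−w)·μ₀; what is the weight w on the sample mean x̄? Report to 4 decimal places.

For Normal data with known variance σ², a Normal(μ₀, σ₀²) prior on μ is conjugate. Posterior precision = 1/σ₀² + n/σ²; posterior mean is the precision-weighted average of μ₀ and x̄.
σ₀² = 156.21² = 24401.5641, σ² = 54.57² = 2977.8849. Prior precision 1/σ₀² = 1/24401.5641; data precision n/σ² = 15/2977.8849.
w = (n/σ²)/(1/σ₀² + n/σ²) = n·σ₀²/(σ² + n·σ₀²) = 15·24401.5641/(2977.8849 + 15·24401.5641) = 366023.4615/369001.3464 = 0.9919.

0.9919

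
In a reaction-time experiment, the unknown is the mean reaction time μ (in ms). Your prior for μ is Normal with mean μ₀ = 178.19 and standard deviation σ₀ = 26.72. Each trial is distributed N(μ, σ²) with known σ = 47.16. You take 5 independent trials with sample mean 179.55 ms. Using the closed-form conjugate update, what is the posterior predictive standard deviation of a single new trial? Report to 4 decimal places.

For Normal data with known variance σ², a Normal(μ₀, σ₀²) prior on μ is conjugate. Posterior precision = 1/σ₀² + n/σ²; posterior mean is the precision-weighted average of μ₀ and x̄.
σ₀² = 26.72² = 713.9584, σ² = 47.16² = 2224.0656; σ² + n·σ₀² = 2224.0656 + 5·713.9584 = 5793.8576.
Posterior precision = 1/σ₀² + n/σ² = 1/713.9584 + 5/2224.0656 = (σ² + n·σ₀²)/(σ₀²σ²) = 5793.8576/(713.9584·2224.0656); posterior variance σₙ² = σ₀²σ²/(σ² + n·σ₀²) = 713.9584·2224.0656/5793.8576 = 274.064436.
Predictive variance for one new observation = σₙ² + σ² = 713.9584·2224.0656/5793.8576 + 2224.0656 = σ²·(σ₀² + 5793.8576)/5793.8576 = 2224.0656·6507.816/5793.8576 = 2498.130036; SD = √(2224.0656·6507.816/5793.8576) = 49.9813.

49.9813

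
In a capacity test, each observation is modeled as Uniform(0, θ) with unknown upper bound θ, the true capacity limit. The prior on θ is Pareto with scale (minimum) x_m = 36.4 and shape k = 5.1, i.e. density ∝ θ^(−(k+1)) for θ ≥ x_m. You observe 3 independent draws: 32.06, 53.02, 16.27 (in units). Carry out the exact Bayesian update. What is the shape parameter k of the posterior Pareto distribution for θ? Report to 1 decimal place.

A Pareto(scale x_m, shape k) prior on the upper bound θ of Uniform(0, θ) is conjugate: posterior is Pareto(max(x_m, max xᵢ), k + n).
Sample maximum = 53.02; prior scale x_m = 36.4 → posterior scale = max = 53.02.
Posterior shape = 5.1 + 3 = 8.1.
Posterior shape k = 8.1.

8.1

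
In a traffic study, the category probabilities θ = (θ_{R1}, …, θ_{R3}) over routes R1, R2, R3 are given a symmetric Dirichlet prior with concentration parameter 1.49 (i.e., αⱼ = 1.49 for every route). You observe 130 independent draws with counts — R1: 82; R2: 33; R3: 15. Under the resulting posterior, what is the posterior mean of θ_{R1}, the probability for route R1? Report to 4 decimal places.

The Dirichlet prior is conjugate to the Multinomial likelihood: each posterior αⱼ = prior αⱼ + observed count nⱼ.
Posterior concentration: (83.49, 34.49, 16.49), total = 134.47.
E[θ_{R1}|data] = α_{R1}/Σα = 83.49/134.47 = 0.6209.

0.6209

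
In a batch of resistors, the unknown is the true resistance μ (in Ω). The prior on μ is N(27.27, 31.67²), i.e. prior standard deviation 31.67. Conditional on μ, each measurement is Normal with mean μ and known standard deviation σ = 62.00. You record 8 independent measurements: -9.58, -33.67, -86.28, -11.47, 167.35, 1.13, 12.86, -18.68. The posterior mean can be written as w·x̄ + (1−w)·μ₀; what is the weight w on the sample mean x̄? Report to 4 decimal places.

0.6761

For Normal data with known variance σ², a Normal(μ₀, σ₀²) prior on μ is conjugate. Posterior precision = 1/σ₀² + n/σ²; posterior mean is the precision-weighted average of μ₀ and x̄.
σ₀² = 31.67² = 1002.9889, σ² = 62.00² = 3844. Prior precision 1/σ₀² = 1/1002.9889; data precision n/σ² = 8/3844.
w = (n/σ²)/(1/σ₀² + n/σ²) = n·σ₀²/(σ² + n·σ₀²) = 8·1002.9889/(3844 + 8·1002.9889) = 8023.9112/11867.9112 = 0.6761.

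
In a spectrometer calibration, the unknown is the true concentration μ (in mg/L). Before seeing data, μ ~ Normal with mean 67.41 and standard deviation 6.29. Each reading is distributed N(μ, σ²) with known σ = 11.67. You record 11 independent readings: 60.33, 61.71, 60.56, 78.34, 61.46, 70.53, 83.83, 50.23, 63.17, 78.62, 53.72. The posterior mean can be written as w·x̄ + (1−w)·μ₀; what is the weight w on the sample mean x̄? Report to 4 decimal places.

0.7617

For Normal data with known variance σ², a Normal(μ₀, σ₀²) prior on μ is conjugate. Posterior precision = 1/σ₀² + n/σ²; posterior mean is the precision-weighted average of μ₀ and x̄.
σ₀² = 6.29² = 39.5641, σ² = 11.67² = 136.1889. Prior precision 1/σ₀² = 1/39.5641; data precision n/σ² = 11/136.1889.
w = (n/σ²)/(1/σ₀² + n/σ²) = n·σ₀²/(σ² + n·σ₀²) = 11·39.5641/(136.1889 + 11·39.5641) = 435.2051/571.394 = 0.7617.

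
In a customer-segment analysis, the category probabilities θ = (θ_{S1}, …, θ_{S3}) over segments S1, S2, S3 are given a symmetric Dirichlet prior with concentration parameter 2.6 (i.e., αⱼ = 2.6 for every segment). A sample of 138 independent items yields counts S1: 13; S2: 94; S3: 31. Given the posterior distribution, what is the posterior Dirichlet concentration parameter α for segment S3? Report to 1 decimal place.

The Dirichlet prior is conjugate to the Multinomial likelihood: each posterior αⱼ = prior αⱼ + observed count nⱼ.
Posterior concentration: (15.6, 96.6, 33.6), total = 145.8.
α_{S3} = 2.6 + 31 = 33.6.

33.6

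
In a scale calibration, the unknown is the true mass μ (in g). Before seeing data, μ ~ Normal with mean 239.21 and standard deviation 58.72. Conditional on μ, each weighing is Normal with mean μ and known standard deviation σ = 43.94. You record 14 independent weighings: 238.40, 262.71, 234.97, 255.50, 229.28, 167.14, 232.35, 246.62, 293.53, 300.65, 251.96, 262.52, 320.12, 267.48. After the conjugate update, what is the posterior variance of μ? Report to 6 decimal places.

For Normal data with known variance σ², a Normal(μ₀, σ₀²) prior on μ is conjugate. Posterior precision = 1/σ₀² + n/σ²; posterior mean is the precision-weighted average of μ₀ and x̄.
σ₀² = 58.72² = 3448.0384, σ² = 43.94² = 1930.7236; σ² + n·σ₀² = 1930.7236 + 14·3448.0384 = 50203.2612.
Posterior precision = 1/σ₀² + n/σ² = 1/3448.0384 + 14/1930.7236 = (σ² + n·σ₀²)/(σ₀²σ²) = 50203.2612/(3448.0384·1930.7236); posterior variance σₙ² = σ₀²σ²/(σ² + n·σ₀²) = 3448.0384·1930.7236/50203.2612 = 132.605113.

132.605113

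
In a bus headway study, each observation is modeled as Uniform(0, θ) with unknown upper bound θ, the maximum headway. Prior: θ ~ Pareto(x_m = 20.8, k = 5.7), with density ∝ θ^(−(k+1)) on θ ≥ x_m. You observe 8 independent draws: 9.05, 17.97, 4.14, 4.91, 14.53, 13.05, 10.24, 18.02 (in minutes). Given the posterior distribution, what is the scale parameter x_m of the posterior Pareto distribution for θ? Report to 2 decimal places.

A Pareto(scale x_m, shape k) prior on the upper bound θ of Uniform(0, θ) is conjugate: posterior is Pareto(max(x_m, max xᵢ), k + n).
Sample maximum = 18.02; prior scale x_m = 20.8 → posterior scale = max = 20.80.
Posterior shape = 5.7 + 8 = 13.7.
Posterior scale x_m = 20.80.

20.80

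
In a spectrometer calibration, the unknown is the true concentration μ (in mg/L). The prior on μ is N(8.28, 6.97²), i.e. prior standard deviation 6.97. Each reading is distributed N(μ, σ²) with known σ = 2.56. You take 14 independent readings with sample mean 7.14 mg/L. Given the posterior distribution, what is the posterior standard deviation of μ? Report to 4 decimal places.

For Normal data with known variance σ², a Normal(μ₀, σ₀²) prior on μ is conjugate. Posterior precision = 1/σ₀² + n/σ²; posterior mean is the precision-weighted average of μ₀ and x̄.
σ₀² = 6.97² = 48.5809, σ² = 2.56² = 6.5536; σ² + n·σ₀² = 6.5536 + 14·48.5809 = 686.6862.
Posterior precision = 1/σ₀² + n/σ² = 1/48.5809 + 14/6.5536 = (σ² + n·σ₀²)/(σ₀²σ²) = 686.6862/(48.5809·6.5536); posterior variance σₙ² = σ₀²σ²/(σ² + n·σ₀²) = 48.5809·6.5536/686.6862 = 0.463647.
Posterior SD = √σₙ² = √(48.5809·6.5536/686.6862) = 0.6809.

0.6809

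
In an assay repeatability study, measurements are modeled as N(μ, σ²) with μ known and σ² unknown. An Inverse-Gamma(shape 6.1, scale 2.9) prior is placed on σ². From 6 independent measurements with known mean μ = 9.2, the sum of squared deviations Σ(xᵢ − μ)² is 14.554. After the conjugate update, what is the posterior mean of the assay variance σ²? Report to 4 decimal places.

With known mean μ and an Inverse-Gamma(α, β) prior on σ², the Normal likelihood is conjugate: posterior is Inv-Gamma(α + n/2, β + Σ(xᵢ−μ)²/2).
Posterior: Inv-Gamma(6.1 + 6/2, 2.9 + 14.554/2) = Inv-Gamma(9.10, 10.1770).
E[σ²|data] = β/(α−1) = 10.1770/8.10 = 1.2564.

1.2564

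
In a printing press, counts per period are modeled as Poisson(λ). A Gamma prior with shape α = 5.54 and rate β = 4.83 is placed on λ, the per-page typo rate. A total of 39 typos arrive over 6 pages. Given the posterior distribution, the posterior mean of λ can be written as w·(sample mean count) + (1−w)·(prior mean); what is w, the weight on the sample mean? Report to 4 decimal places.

With a Gamma(shape α, rate β) prior, the Poisson likelihood is conjugate: the posterior is Gamma(α + ΣXᵢ, β + n).
Posterior mean = (α₀+S)/(β₀+n) = [n/(β₀+n)]·(S/n) + [β₀/(β₀+n)]·(α₀/β₀), so only n and β₀ enter the weight.
Weight on data w = n/(β₀+n) = 6/(4.83+6) = 6/10.83 = 0.5540.

0.5540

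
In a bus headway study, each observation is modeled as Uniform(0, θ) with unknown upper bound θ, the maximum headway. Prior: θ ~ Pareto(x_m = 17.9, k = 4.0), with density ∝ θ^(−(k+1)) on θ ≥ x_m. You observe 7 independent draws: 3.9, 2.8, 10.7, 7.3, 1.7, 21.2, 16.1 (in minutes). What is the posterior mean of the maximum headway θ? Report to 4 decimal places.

23.3200

A Pareto(scale x_m, shape k) prior on the upper bound θ of Uniform(0, θ) is conjugate: posterior is Pareto(max(x_m, max xᵢ), k + n).
Sample maximum = 21.2; prior scale x_m = 17.9 → posterior scale = max = 21.2.
Posterior shape = 4.0 + 7 = 11.0.
E[θ|data] = k·x_m/(k−1) = 11.0·21.2/10.0 = 23.3200.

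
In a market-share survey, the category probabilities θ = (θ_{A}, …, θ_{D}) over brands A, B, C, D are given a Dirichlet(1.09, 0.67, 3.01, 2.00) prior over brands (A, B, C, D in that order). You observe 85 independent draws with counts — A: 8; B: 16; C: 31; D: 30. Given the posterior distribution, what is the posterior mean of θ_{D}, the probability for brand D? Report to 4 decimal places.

The Dirichlet prior is conjugate to the Multinomial likelihood: each posterior αⱼ = prior αⱼ + observed count nⱼ.
Posterior concentration: (9.09, 16.67, 34.01, 32.00), total = 91.77.
E[θ_{D}|data] = α_{D}/Σα = 32.00/91.77 = 0.3487.

0.3487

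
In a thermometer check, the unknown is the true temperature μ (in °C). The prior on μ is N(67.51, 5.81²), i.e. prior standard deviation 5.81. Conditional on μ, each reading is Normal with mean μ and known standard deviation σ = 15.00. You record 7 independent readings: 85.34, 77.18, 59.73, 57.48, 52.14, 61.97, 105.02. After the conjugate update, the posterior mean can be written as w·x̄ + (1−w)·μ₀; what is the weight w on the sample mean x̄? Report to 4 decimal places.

0.5122

For Normal data with known variance σ², a Normal(μ₀, σ₀²) prior on μ is conjugate. Posterior precision = 1/σ₀² + n/σ²; posterior mean is the precision-weighted average of μ₀ and x̄.
σ₀² = 5.81² = 33.7561, σ² = 15.00² = 225. Prior precision 1/σ₀² = 1/33.7561; data precision n/σ² = 7/225.
w = (n/σ²)/(1/σ₀² + n/σ²) = n·σ₀²/(σ² + n·σ₀²) = 7·33.7561/(225 + 7·33.7561) = 236.2927/461.2927 = 0.5122.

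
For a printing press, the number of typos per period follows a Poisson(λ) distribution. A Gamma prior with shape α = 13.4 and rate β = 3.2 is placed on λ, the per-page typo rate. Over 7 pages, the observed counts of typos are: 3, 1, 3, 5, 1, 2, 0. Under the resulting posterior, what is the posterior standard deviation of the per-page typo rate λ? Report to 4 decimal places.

With a Gamma(shape α, rate β) prior, the Poisson likelihood is conjugate: the posterior is Gamma(α + ΣXᵢ, β + n).
Sum of counts S = 15 over n = 7 pages.
Posterior: Gamma(α+S, β+n) = Gamma(13.4+15, 3.2+7) = Gamma(28.4, 10.2).
SD = √α/β = √28.4/10.2 = 0.5225.

0.5225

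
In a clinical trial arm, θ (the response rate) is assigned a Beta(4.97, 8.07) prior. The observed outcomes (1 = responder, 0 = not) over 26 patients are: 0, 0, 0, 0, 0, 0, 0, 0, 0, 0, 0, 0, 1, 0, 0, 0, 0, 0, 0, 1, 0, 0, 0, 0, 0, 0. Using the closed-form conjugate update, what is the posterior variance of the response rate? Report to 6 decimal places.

The Beta prior is conjugate to a Binomial/Bernoulli likelihood; the update adds successes to α and failures to β.
Posterior: Beta(α+k, β+n−k) = Beta(4.97+2, 8.07+24) = Beta(6.97, 32.07).
Var = αβ/((α+β)²(α+β+1)) = 6.97·32.07/(39.04²·40.04) = 0.003663.

0.003663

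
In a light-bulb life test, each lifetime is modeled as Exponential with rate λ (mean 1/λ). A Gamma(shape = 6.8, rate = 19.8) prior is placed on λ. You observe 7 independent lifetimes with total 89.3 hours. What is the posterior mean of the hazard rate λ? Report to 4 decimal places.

0.1265

With a Gamma(shape α, rate β) prior on the exponential rate λ, the posterior after n observations with total T = Σxᵢ is Gamma(α+n, β+T).
Posterior: Gamma(6.8+7, 19.8+89.3) = Gamma(13.8, 109.1).
Posterior mean of λ = α/β = 13.8/109.1 = 0.1265.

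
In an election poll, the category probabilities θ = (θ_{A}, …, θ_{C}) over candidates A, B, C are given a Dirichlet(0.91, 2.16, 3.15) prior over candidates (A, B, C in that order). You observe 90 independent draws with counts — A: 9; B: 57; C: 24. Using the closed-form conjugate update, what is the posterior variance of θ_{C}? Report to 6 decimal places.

The Dirichlet prior is conjugate to the Multinomial likelihood: each posterior αⱼ = prior αⱼ + observed count nⱼ.
Posterior concentration: (9.91, 59.16, 27.15), total = 96.22.
Var[θ_j] = α_j(Σα−α_j)/((Σα)²(Σα+1)) = 27.15·69.07/(96.22²·97.22) = 0.002083.

0.002083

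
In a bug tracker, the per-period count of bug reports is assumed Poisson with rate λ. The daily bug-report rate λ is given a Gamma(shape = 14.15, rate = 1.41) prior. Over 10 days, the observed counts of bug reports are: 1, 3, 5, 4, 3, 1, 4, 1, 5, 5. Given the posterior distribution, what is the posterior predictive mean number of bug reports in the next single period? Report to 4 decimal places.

4.0447

With a Gamma(shape α, rate β) prior, the Poisson likelihood is conjugate: the posterior is Gamma(α + ΣXᵢ, β + n).
Sum of counts S = 32 over n = 10 days.
Posterior: Gamma(α+S, β+n) = Gamma(14.15+32, 1.41+10) = Gamma(46.15, 11.41).
The predictive distribution for one future period is NegBinom with mean α/β = 4.0447.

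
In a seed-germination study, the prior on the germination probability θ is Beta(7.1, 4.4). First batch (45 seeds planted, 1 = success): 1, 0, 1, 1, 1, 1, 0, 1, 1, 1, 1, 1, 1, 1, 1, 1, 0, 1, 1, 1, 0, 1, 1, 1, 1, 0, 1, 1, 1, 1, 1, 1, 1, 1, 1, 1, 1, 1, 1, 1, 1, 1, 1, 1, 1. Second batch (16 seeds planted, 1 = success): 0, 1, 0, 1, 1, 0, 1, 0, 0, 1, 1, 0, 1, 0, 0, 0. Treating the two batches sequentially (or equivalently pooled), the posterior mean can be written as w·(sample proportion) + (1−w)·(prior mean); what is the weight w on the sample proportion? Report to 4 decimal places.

The Beta prior is conjugate to a Binomial/Bernoulli likelihood; the update adds successes to α and failures to β.
Total number of seeds planted: n = 45 + 16 = 61.
Posterior mean = (α₀+k)/(α₀+β₀+n) = [n/(α₀+β₀+n)]·(k/n) + [(α₀+β₀)/(α₀+β₀+n)]·α₀/(α₀+β₀), so only n and the prior enter the weight.
The weight on the data is w = n/(α₀+β₀+n) = 61/(7.1+4.4+61) = 61/72.5 = 0.8414.

0.8414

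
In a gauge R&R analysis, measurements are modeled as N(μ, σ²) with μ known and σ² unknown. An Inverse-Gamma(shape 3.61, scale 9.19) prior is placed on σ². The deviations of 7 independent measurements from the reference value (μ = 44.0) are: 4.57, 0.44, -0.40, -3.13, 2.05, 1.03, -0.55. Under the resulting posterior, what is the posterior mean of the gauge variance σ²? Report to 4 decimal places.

With known mean μ and an Inverse-Gamma(α, β) prior on σ², the Normal likelihood is conjugate: posterior is Inv-Gamma(α + n/2, β + Σ(xᵢ−μ)²/2).
Σ(xᵢ−μ)² = (4.57)² + (0.44)² + (-0.40)² + (-3.13)² + (2.05)² + (1.03)² + (-0.55)² = 36.6013.
Posterior: Inv-Gamma(3.61 + 7/2, 9.19 + 36.6013/2) = Inv-Gamma(7.11, 27.49065).
E[σ²|data] = β/(α−1) = 27.49065/6.11 = 4.4993.

4.4993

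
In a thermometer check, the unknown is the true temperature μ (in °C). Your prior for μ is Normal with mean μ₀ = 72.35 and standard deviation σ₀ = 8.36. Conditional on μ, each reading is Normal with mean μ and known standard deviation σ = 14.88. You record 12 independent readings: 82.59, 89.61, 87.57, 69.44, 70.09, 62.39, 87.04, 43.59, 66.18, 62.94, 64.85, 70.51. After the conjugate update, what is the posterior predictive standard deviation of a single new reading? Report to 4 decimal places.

15.3627

For Normal data with known variance σ², a Normal(μ₀, σ₀²) prior on μ is conjugate. Posterior precision = 1/σ₀² + n/σ²; posterior mean is the precision-weighted average of μ₀ and x̄.
σ₀² = 8.36² = 69.8896, σ² = 14.88² = 221.4144; σ² + n·σ₀² = 221.4144 + 12·69.8896 = 1060.0896.
Posterior precision = 1/σ₀² + n/σ² = 1/69.8896 + 12/221.4144 = (σ² + n·σ₀²)/(σ₀²σ²) = 1060.0896/(69.8896·221.4144); posterior variance σₙ² = σ₀²σ²/(σ² + n·σ₀²) = 69.8896·221.4144/1060.0896 = 14.597411.
Predictive variance for one new observation = σₙ² + σ² = 69.8896·221.4144/1060.0896 + 221.4144 = σ²·(σ₀² + 1060.0896)/1060.0896 = 221.4144·1129.9792/1060.0896 = 236.011811; SD = √(221.4144·1129.9792/1060.0896) = 15.3627.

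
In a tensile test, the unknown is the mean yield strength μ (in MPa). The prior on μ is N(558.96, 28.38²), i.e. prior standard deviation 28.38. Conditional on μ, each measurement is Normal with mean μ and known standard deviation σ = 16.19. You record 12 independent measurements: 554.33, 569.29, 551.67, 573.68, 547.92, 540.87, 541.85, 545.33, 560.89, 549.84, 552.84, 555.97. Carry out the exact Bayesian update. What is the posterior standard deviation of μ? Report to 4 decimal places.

For Normal data with known variance σ², a Normal(μ₀, σ₀²) prior on μ is conjugate. Posterior precision = 1/σ₀² + n/σ²; posterior mean is the precision-weighted average of μ₀ and x̄.
σ₀² = 28.38² = 805.4244, σ² = 16.19² = 262.1161; σ² + n·σ₀² = 262.1161 + 12·805.4244 = 9927.2089.
Posterior precision = 1/σ₀² + n/σ² = 1/805.4244 + 12/262.1161 = (σ² + n·σ₀²)/(σ₀²σ²) = 9927.2089/(805.4244·262.1161); posterior variance σₙ² = σ₀²σ²/(σ² + n·σ₀²) = 805.4244·262.1161/9927.2089 = 21.266270.
Posterior SD = √σₙ² = √(805.4244·262.1161/9927.2089) = 4.6115.

4.6115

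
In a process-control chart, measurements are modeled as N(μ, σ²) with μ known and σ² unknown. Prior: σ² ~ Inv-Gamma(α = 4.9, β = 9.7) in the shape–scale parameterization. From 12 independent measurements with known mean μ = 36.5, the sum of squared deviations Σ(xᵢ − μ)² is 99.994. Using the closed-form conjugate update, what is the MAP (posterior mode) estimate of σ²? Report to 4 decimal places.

With known mean μ and an Inverse-Gamma(α, β) prior on σ², the Normal likelihood is conjugate: posterior is Inv-Gamma(α + n/2, β + Σ(xᵢ−μ)²/2).
Posterior: Inv-Gamma(4.9 + 12/2, 9.7 + 99.994/2) = Inv-Gamma(10.90, 59.6970).
Mode = β/(α+1) = 59.6970/11.90 = 5.0166.

5.0166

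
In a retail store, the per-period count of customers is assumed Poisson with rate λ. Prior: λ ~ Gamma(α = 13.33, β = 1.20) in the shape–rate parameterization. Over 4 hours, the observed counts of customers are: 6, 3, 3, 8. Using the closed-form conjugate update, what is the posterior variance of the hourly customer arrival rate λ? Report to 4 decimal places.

With a Gamma(shape α, rate β) prior, the Poisson likelihood is conjugate: the posterior is Gamma(α + ΣXᵢ, β + n).
Sum of counts S = 20 over n = 4 hours.
Posterior: Gamma(α+S, β+n) = Gamma(13.33+20, 1.20+4) = Gamma(33.33, 5.20).
Var = α/β² = 33.33/5.20² = 1.2326.

1.2326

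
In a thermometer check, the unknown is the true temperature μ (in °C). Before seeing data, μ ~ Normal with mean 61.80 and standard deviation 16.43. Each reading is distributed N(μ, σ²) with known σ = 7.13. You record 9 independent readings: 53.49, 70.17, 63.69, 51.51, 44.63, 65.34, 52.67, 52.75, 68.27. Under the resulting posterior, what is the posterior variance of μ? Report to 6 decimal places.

For Normal data with known variance σ², a Normal(μ₀, σ₀²) prior on μ is conjugate. Posterior precision = 1/σ₀² + n/σ²; posterior mean is the precision-weighted average of μ₀ and x̄.
σ₀² = 16.43² = 269.9449, σ² = 7.13² = 50.8369; σ² + n·σ₀² = 50.8369 + 9·269.9449 = 2480.341.
Posterior precision = 1/σ₀² + n/σ² = 1/269.9449 + 9/50.8369 = (σ² + n·σ₀²)/(σ₀²σ²) = 2480.341/(269.9449·50.8369); posterior variance σₙ² = σ₀²σ²/(σ² + n·σ₀²) = 269.9449·50.8369/2480.341 = 5.532772.

5.532772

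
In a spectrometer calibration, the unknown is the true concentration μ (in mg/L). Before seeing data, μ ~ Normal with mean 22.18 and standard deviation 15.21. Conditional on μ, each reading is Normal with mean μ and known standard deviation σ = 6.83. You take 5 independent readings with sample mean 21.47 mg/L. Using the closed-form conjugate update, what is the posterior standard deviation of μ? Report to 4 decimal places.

For Normal data with known variance σ², a Normal(μ₀, σ₀²) prior on μ is conjugate. Posterior precision = 1/σ₀² + n/σ²; posterior mean is the precision-weighted average of μ₀ and x̄.
σ₀² = 15.21² = 231.3441, σ² = 6.83² = 46.6489; σ² + n·σ₀² = 46.6489 + 5·231.3441 = 1203.3694.
Posterior precision = 1/σ₀² + n/σ² = 1/231.3441 + 5/46.6489 = (σ² + n·σ₀²)/(σ₀²σ²) = 1203.3694/(231.3441·46.6489); posterior variance σₙ² = σ₀²σ²/(σ² + n·σ₀²) = 231.3441·46.6489/1203.3694 = 8.968109.
Posterior SD = √σₙ² = √(231.3441·46.6489/1203.3694) = 2.9947.

2.9947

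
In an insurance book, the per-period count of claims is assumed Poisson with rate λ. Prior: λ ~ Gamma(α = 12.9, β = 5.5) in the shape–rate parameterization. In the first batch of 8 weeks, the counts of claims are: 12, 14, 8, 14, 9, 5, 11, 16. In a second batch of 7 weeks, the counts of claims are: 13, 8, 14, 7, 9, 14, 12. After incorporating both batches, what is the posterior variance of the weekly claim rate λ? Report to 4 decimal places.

0.4257

With a Gamma(shape α, rate β) prior, the Poisson likelihood is conjugate: the posterior is Gamma(α + ΣXᵢ, β + n).
Batch 1: sum of counts S = 89 over n = 8 weeks.
After batch 1: Gamma(α+S, β+n) = Gamma(12.9+89, 5.5+8) = Gamma(101.9, 13.5).
Batch 2: sum of counts S = 77 over n = 7 weeks.
After batch 2: Gamma(α+S, β+n) = Gamma(101.9+77, 13.5+7) = Gamma(178.9, 20.5).
Var = α/β² = 178.9/20.5² = 0.4257.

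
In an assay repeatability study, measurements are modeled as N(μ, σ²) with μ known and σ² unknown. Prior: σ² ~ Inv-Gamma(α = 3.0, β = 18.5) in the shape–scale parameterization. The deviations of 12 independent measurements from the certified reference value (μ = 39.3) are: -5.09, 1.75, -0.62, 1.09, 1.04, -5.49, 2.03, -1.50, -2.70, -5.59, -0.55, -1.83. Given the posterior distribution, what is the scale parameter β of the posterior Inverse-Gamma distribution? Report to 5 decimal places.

73.66260

With known mean μ and an Inverse-Gamma(α, β) prior on σ², the Normal likelihood is conjugate: posterior is Inv-Gamma(α + n/2, β + Σ(xᵢ−μ)²/2).
Σ(xᵢ−μ)² = (-5.09)² + (1.75)² + (-0.62)² + (1.09)² + (1.04)² + (-5.49)² + (2.03)² + (-1.50)² + (-2.70)² + (-5.59)² + (-0.55)² + (-1.83)² = 110.3252.
Posterior: Inv-Gamma(3.0 + 12/2, 18.5 + 110.3252/2) = Inv-Gamma(9.00, 73.66260).
Posterior β = 73.66260.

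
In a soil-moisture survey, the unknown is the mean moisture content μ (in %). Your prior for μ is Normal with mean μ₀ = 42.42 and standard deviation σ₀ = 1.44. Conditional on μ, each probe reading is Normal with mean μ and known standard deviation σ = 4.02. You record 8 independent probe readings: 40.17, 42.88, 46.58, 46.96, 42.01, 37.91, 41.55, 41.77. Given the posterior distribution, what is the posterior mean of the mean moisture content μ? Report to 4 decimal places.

42.4498

For Normal data with known variance σ², a Normal(μ₀, σ₀²) prior on μ is conjugate. Posterior precision = 1/σ₀² + n/σ²; posterior mean is the precision-weighted average of μ₀ and x̄.
Σxᵢ = 40.17 + 42.88 + 46.58 + 46.96 + 42.01 + 37.91 + 41.55 + 41.77 = 339.83, so n·x̄ = 339.83.
σ₀² = 1.44² = 2.0736, σ² = 4.02² = 16.1604; σ² + n·σ₀² = 16.1604 + 8·2.0736 = 32.7492.
Posterior mean = (μ₀/σ₀² + n·x̄/σ²)/(1/σ₀² + n/σ²) = (σ²·μ₀ + σ₀²·n·x̄)/(σ² + n·σ₀²) = (16.1604·42.42 + 2.0736·339.83)/32.7492 = 1390.195656/32.7492 = 42.4498.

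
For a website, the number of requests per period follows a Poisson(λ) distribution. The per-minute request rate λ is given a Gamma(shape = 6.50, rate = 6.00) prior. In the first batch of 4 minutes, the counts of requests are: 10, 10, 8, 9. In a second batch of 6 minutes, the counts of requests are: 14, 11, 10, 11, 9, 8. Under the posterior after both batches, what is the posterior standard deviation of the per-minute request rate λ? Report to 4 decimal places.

0.6450

With a Gamma(shape α, rate β) prior, the Poisson likelihood is conjugate: the posterior is Gamma(α + ΣXᵢ, β + n).
Batch 1: sum of counts S = 37 over n = 4 minutes.
After batch 1: Gamma(α+S, β+n) = Gamma(6.50+37, 6.00+4) = Gamma(43.50, 10.00).
Batch 2: sum of counts S = 63 over n = 6 minutes.
After batch 2: Gamma(α+S, β+n) = Gamma(43.50+63, 10.00+6) = Gamma(106.50, 16.00).
SD = √α/β = √106.50/16.00 = 0.6450.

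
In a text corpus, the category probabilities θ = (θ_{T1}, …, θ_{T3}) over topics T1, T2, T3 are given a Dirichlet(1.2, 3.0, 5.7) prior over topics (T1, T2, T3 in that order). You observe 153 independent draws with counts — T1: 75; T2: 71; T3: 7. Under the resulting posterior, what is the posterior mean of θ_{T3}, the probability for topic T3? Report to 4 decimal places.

The Dirichlet prior is conjugate to the Multinomial likelihood: each posterior αⱼ = prior αⱼ + observed count nⱼ.
Posterior concentration: (76.2, 74.0, 12.7), total = 162.9.
E[θ_{T3}|data] = α_{T3}/Σα = 12.7/162.9 = 0.0780.

0.0780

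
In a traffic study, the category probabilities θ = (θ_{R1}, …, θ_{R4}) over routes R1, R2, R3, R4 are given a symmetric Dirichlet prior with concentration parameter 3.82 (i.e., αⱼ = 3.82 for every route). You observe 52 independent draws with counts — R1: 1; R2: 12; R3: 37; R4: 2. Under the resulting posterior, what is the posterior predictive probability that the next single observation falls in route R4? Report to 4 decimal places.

0.0865

The Dirichlet prior is conjugate to the Multinomial likelihood: each posterior αⱼ = prior αⱼ + observed count nⱼ.
Posterior concentration: (4.82, 15.82, 40.82, 5.82), total = 67.28.
P(next = R4 | data) = α_{R4}/Σα = 0.0865.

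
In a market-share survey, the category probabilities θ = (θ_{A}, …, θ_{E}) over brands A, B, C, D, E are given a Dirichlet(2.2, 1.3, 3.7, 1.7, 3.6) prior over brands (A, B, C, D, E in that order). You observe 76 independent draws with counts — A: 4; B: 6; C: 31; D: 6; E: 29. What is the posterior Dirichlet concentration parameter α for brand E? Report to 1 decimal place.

32.6

The Dirichlet prior is conjugate to the Multinomial likelihood: each posterior αⱼ = prior αⱼ + observed count nⱼ.
Posterior concentration: (6.2, 7.3, 34.7, 7.7, 32.6), total = 88.5.
α_{E} = 3.6 + 29 = 32.6.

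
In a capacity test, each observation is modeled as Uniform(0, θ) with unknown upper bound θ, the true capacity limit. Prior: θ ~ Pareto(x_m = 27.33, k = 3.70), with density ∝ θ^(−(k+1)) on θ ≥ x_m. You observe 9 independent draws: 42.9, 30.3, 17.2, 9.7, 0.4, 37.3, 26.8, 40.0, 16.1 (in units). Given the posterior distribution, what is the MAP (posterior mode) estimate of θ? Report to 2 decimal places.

A Pareto(scale x_m, shape k) prior on the upper bound θ of Uniform(0, θ) is conjugate: posterior is Pareto(max(x_m, max xᵢ), k + n).
Sample maximum = 42.9; prior scale x_m = 27.33 → posterior scale = max = 42.90.
Posterior shape = 3.70 + 9 = 12.70.
The Pareto density is decreasing on [x_m, ∞), so the mode is x_m = 42.90.

42.90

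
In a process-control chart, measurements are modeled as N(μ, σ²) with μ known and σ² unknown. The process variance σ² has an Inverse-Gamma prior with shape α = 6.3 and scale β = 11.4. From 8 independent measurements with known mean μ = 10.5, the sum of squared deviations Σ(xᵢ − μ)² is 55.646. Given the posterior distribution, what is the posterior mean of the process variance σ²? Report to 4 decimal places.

With known mean μ and an Inverse-Gamma(α, β) prior on σ², the Normal likelihood is conjugate: posterior is Inv-Gamma(α + n/2, β + Σ(xᵢ−μ)²/2).
Posterior: Inv-Gamma(6.3 + 8/2, 11.4 + 55.646/2) = Inv-Gamma(10.30, 39.2230).
E[σ²|data] = β/(α−1) = 39.2230/9.30 = 4.2175.

4.2175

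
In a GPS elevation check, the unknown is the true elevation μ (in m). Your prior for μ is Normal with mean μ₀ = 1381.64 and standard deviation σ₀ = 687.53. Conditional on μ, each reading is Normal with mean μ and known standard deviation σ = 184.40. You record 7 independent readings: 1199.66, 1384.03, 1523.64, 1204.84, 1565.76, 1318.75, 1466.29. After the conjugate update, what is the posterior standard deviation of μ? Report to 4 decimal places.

69.3413

For Normal data with known variance σ², a Normal(μ₀, σ₀²) prior on μ is conjugate. Posterior precision = 1/σ₀² + n/σ²; posterior mean is the precision-weighted average of μ₀ and x̄.
σ₀² = 687.53² = 472697.5009, σ² = 184.40² = 34003.36; σ² + n·σ₀² = 34003.36 + 7·472697.5009 = 3342885.8663.
Posterior precision = 1/σ₀² + n/σ² = 1/472697.5009 + 7/34003.36 = (σ² + n·σ₀²)/(σ₀²σ²) = 3342885.8663/(472697.5009·34003.36); posterior variance σₙ² = σ₀²σ²/(σ² + n·σ₀²) = 472697.5009·34003.36/3342885.8663 = 4808.211808.
Posterior SD = √σₙ² = √(472697.5009·34003.36/3342885.8663) = 69.3413.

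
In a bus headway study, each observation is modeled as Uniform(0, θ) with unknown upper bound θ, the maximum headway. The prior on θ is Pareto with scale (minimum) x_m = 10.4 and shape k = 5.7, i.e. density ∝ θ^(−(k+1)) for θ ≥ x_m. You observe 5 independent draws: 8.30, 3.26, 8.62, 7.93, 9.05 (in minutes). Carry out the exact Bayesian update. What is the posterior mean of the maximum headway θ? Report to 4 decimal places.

A Pareto(scale x_m, shape k) prior on the upper bound θ of Uniform(0, θ) is conjugate: posterior is Pareto(max(x_m, max xᵢ), k + n).
Sample maximum = 9.05; prior scale x_m = 10.4 → posterior scale = max = 10.40.
Posterior shape = 5.7 + 5 = 10.7.
E[θ|data] = k·x_m/(k−1) = 10.7·10.40/9.7 = 11.4722.

11.4722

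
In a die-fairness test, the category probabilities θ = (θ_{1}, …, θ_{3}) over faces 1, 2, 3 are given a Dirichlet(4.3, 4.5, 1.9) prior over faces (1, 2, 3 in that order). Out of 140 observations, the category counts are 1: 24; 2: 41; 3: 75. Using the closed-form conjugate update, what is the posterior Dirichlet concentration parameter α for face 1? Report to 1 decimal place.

28.3

The Dirichlet prior is conjugate to the Multinomial likelihood: each posterior αⱼ = prior αⱼ + observed count nⱼ.
Posterior concentration: (28.3, 45.5, 76.9), total = 150.7.
α_{1} = 4.3 + 24 = 28.3.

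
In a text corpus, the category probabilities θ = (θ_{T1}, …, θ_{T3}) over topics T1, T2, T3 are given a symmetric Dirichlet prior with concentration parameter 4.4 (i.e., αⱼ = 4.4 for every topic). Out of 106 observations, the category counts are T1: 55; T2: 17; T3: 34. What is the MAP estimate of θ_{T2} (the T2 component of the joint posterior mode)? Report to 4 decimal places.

0.1756

The Dirichlet prior is conjugate to the Multinomial likelihood: each posterior αⱼ = prior αⱼ + observed count nⱼ.
Posterior concentration: (59.4, 21.4, 38.4), total = 119.2.
Joint mode component: (α_{T2}−1)/(Σα−K) = 20.4/116.2 = 0.1756.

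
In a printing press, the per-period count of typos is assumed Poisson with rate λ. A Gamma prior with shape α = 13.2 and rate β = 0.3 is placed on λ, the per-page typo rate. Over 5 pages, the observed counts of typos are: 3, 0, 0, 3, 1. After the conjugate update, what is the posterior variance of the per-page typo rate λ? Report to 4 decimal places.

0.7191

With a Gamma(shape α, rate β) prior, the Poisson likelihood is conjugate: the posterior is Gamma(α + ΣXᵢ, β + n).
Sum of counts S = 7 over n = 5 pages.
Posterior: Gamma(α+S, β+n) = Gamma(13.2+7, 0.3+5) = Gamma(20.2, 5.3).
Var = α/β² = 20.2/5.3² = 0.7191.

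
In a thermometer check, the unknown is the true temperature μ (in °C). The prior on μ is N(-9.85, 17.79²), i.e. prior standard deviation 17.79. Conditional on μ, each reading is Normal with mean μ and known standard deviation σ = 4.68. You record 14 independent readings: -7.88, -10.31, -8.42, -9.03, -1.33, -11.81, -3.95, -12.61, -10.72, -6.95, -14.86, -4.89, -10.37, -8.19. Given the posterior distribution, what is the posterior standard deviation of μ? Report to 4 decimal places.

For Normal data with known variance σ², a Normal(μ₀, σ₀²) prior on μ is conjugate. Posterior precision = 1/σ₀² + n/σ²; posterior mean is the precision-weighted average of μ₀ and x̄.
σ₀² = 17.79² = 316.4841, σ² = 4.68² = 21.9024; σ² + n·σ₀² = 21.9024 + 14·316.4841 = 4452.6798.
Posterior precision = 1/σ₀² + n/σ² = 1/316.4841 + 14/21.9024 = (σ² + n·σ₀²)/(σ₀²σ²) = 4452.6798/(316.4841·21.9024); posterior variance σₙ² = σ₀²σ²/(σ² + n·σ₀²) = 316.4841·21.9024/4452.6798 = 1.556762.
Posterior SD = √σₙ² = √(316.4841·21.9024/4452.6798) = 1.2477.

1.2477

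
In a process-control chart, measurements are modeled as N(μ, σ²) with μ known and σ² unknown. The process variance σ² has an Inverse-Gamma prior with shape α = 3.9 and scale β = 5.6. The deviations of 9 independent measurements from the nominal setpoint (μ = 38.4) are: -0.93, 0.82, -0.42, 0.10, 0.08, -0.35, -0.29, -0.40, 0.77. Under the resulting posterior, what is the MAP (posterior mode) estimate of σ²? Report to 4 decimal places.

With known mean μ and an Inverse-Gamma(α, β) prior on σ², the Normal likelihood is conjugate: posterior is Inv-Gamma(α + n/2, β + Σ(xᵢ−μ)²/2).
Σ(xᵢ−μ)² = (-0.93)² + (0.82)² + (-0.42)² + (0.10)² + (0.08)² + (-0.35)² + (-0.29)² + (-0.40)² + (0.77)² = 2.6896.
Posterior: Inv-Gamma(3.9 + 9/2, 5.6 + 2.6896/2) = Inv-Gamma(8.40, 6.94480).
Mode = β/(α+1) = 6.94480/9.40 = 0.7388.

0.7388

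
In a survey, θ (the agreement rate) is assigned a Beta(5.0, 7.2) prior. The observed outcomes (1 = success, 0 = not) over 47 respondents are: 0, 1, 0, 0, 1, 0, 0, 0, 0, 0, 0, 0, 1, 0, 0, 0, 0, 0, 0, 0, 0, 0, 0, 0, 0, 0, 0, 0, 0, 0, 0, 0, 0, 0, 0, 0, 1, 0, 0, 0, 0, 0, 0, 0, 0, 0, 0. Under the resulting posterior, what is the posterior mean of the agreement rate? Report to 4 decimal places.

The Beta prior is conjugate to a Binomial/Bernoulli likelihood; the update adds successes to α and failures to β.
Posterior: Beta(α+k, β+n−k) = Beta(5.0+4, 7.2+43) = Beta(9.0, 50.2).
Posterior mean = α/(α+β) = 9.0/59.2 = 0.1520.

0.1520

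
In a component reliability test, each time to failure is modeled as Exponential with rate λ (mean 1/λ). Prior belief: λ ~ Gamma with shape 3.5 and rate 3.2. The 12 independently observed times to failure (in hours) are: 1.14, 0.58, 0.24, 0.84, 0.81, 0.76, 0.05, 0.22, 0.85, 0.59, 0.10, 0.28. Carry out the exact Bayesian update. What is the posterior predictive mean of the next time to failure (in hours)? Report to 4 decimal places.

0.6662

With a Gamma(shape α, rate β) prior on the exponential rate λ, the posterior after n observations with total T = Σxᵢ is Gamma(α+n, β+T).
Sum of observations T = 6.46 hours; n = 12.
Posterior: Gamma(3.5+12, 3.2+6.46) = Gamma(15.5, 9.66).
The predictive distribution for the next observation is Lomax; its mean is β/(α−1) = 9.66/14.5 = 0.6662.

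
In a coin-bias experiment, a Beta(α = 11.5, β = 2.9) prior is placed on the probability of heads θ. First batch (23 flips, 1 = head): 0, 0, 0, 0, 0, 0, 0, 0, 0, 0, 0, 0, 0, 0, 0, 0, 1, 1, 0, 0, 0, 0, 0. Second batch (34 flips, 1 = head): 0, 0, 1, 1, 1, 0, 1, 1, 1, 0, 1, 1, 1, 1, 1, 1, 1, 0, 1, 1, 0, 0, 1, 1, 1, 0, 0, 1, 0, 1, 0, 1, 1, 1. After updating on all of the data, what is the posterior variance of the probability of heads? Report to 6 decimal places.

0.003451

The Beta prior is conjugate to a Binomial/Bernoulli likelihood; the update adds successes to α and failures to β.
After batch 1: Beta(11.5+2, 2.9+21) = Beta(13.5, 23.9).
After batch 2: Beta(13.5+23, 23.9+11) = Beta(36.5, 34.9).
Var = αβ/((α+β)²(α+β+1)) = 36.5·34.9/(71.4²·72.4) = 0.003451.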